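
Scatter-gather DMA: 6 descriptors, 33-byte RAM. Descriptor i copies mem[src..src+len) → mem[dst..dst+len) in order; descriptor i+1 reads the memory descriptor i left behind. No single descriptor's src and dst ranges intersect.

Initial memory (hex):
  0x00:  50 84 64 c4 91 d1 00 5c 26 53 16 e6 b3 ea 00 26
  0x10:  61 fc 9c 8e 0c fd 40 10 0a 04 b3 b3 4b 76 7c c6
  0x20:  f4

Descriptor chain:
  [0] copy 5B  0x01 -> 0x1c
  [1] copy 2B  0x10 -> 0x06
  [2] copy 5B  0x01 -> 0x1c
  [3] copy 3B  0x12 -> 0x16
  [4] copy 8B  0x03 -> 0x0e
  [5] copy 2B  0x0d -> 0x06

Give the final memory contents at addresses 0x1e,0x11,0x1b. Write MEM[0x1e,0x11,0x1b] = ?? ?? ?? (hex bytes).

#0 dst[0x1c+5] := {0x84,0x64,0xc4,0x91,0xd1}
#1 dst[0x06+2] := {0x61,0xfc}
#2 dst[0x1c+5] := {0x84,0x64,0xc4,0x91,0xd1}
#3 dst[0x16+3] := {0x9c,0x8e,0x0c}
#4 dst[0x0e+8] := {0xc4,0x91,0xd1,0x61,0xfc,0x26,0x53,0x16}
#5 dst[0x06+2] := {0xea,0xc4}
query mem[0x1e]=0xc4, mem[0x11]=0x61, mem[0x1b]=0xb3

MEM[0x1e,0x11,0x1b] = c4 61 b3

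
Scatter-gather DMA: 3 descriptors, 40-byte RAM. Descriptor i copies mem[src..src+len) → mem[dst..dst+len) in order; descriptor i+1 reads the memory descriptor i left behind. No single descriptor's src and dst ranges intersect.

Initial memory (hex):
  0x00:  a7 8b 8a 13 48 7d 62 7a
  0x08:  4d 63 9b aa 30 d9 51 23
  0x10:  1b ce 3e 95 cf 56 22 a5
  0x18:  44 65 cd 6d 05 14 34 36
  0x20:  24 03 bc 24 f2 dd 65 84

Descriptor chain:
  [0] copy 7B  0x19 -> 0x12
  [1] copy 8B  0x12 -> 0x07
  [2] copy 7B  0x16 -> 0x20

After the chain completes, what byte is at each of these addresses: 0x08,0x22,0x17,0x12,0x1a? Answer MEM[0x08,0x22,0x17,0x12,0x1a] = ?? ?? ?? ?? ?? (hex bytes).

MEM[0x08,0x22,0x17,0x12,0x1a] = cd 36 34 65 cd

[0] 0x19->0x12 len=7 : 65 cd 6d 05 14 34 36
[1] 0x12->0x07 len=8 : 65 cd 6d 05 14 34 36 65
[2] 0x16->0x20 len=7 : 14 34 36 65 cd 6d 05
query mem[0x08]=0xcd, mem[0x22]=0x36, mem[0x17]=0x34, mem[0x12]=0x65, mem[0x1a]=0xcd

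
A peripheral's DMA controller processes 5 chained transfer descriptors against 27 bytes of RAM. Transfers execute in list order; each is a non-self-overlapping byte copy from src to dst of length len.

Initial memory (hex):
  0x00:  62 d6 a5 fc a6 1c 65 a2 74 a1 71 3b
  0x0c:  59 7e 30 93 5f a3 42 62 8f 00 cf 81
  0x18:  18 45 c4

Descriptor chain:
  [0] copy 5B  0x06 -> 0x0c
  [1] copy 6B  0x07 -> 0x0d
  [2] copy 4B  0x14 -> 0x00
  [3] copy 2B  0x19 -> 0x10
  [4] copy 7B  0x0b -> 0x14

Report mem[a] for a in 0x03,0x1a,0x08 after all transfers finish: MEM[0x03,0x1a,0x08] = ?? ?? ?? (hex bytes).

D0: mem[0x0c..0x10] <- [65 a2 74 a1 71]
D1: mem[0x0d..0x12] <- [a2 74 a1 71 3b 65]
D2: mem[0x00..0x03] <- [8f 00 cf 81]
D3: mem[0x10..0x11] <- [45 c4]
D4: mem[0x14..0x1a] <- [3b 65 a2 74 a1 45 c4]
query mem[0x03]=0x81, mem[0x1a]=0xc4, mem[0x08]=0x74

MEM[0x03,0x1a,0x08] = 81 c4 74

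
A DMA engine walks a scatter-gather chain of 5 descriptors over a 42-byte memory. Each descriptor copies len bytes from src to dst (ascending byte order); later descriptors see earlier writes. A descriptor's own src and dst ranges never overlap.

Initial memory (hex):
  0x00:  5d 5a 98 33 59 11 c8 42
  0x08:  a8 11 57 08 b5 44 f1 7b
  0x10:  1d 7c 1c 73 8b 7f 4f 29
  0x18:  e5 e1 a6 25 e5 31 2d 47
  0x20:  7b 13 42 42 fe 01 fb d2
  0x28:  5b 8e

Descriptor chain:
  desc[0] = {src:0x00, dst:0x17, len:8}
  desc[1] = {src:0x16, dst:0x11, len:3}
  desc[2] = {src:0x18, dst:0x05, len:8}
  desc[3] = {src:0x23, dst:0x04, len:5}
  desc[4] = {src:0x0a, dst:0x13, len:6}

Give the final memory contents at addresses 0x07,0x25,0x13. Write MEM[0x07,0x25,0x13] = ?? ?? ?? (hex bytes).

D0: mem[0x17..0x1e] <- [5d 5a 98 33 59 11 c8 42]
D1: mem[0x11..0x13] <- [4f 5d 5a]
D2: mem[0x05..0x0c] <- [5a 98 33 59 11 c8 42 47]
D3: mem[0x04..0x08] <- [42 fe 01 fb d2]
D4: mem[0x13..0x18] <- [c8 42 47 44 f1 7b]
query mem[0x07]=0xfb, mem[0x25]=0x01, mem[0x13]=0xc8

MEM[0x07,0x25,0x13] = fb 01 c8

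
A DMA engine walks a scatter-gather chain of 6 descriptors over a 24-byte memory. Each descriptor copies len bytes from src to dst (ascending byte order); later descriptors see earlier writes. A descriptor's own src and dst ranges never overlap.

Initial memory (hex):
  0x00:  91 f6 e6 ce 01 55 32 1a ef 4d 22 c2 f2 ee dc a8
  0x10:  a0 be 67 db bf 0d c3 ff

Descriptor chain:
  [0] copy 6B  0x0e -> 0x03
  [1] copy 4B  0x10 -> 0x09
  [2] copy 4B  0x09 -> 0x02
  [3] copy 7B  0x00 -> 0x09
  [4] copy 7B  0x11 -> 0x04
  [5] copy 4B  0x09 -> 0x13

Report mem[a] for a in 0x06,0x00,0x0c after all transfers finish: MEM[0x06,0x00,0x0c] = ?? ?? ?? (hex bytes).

  after D0: wrote 6B at 0x03 = dca8a0be67db
  after D1: wrote 4B at 0x09 = a0be67db
  after D2: wrote 4B at 0x02 = a0be67db
  after D3: wrote 7B at 0x09 = 91f6a0be67dbbe
  after D4: wrote 7B at 0x04 = be67dbbf0dc3ff
  after D5: wrote 4B at 0x13 = c3ffa0be
query mem[0x06]=0xdb, mem[0x00]=0x91, mem[0x0c]=0xbe

MEM[0x06,0x00,0x0c] = db 91 be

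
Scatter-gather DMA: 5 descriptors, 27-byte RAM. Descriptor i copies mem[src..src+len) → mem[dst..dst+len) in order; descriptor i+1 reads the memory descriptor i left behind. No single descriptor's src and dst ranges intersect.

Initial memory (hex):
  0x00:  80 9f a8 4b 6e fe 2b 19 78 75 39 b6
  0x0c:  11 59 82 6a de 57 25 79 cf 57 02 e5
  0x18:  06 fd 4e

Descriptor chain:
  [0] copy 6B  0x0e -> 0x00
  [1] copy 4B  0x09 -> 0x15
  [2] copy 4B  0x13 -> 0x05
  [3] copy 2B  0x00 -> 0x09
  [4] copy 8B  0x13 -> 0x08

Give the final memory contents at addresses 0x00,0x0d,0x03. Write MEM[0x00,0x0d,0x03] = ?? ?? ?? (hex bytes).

  after D0: wrote 6B at 0x00 = 826ade572579
  after D1: wrote 4B at 0x15 = 7539b611
  after D2: wrote 4B at 0x05 = 79cf7539
  after D3: wrote 2B at 0x09 = 826a
  after D4: wrote 8B at 0x08 = 79cf7539b611fd4e
query mem[0x00]=0x82, mem[0x0d]=0x11, mem[0x03]=0x57

MEM[0x00,0x0d,0x03] = 82 11 57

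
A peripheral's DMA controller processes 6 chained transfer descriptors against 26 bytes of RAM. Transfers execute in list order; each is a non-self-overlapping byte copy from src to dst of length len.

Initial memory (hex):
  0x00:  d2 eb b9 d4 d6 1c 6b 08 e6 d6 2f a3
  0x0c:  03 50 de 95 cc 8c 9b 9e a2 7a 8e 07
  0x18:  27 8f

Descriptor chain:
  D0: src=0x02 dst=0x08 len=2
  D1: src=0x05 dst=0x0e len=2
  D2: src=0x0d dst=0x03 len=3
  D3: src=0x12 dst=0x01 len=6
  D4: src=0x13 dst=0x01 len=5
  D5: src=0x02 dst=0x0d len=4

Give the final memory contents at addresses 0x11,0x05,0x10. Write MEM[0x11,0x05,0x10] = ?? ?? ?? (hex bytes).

[0] 0x02->0x08 len=2 : b9 d4
[1] 0x05->0x0e len=2 : 1c 6b
[2] 0x0d->0x03 len=3 : 50 1c 6b
[3] 0x12->0x01 len=6 : 9b 9e a2 7a 8e 07
[4] 0x13->0x01 len=5 : 9e a2 7a 8e 07
[5] 0x02->0x0d len=4 : a2 7a 8e 07
query mem[0x11]=0x8c, mem[0x05]=0x07, mem[0x10]=0x07

MEM[0x11,0x05,0x10] = 8c 07 07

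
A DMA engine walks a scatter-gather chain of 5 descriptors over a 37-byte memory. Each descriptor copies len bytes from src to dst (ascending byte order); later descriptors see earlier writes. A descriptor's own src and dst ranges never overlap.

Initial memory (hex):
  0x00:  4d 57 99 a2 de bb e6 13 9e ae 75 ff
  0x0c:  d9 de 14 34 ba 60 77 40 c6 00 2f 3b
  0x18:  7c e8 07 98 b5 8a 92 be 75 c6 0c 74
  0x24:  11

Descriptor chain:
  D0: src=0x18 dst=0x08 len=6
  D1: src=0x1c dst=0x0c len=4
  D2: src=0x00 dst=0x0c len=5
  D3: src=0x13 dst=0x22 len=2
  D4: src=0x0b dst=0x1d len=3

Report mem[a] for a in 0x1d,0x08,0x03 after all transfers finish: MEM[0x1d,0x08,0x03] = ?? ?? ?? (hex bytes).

MEM[0x1d,0x08,0x03] = 98 7c a2

  after D0: wrote 6B at 0x08 = 7ce80798b58a
  after D1: wrote 4B at 0x0c = b58a92be
  after D2: wrote 5B at 0x0c = 4d5799a2de
  after D3: wrote 2B at 0x22 = 40c6
  after D4: wrote 3B at 0x1d = 984d57
query mem[0x1d]=0x98, mem[0x08]=0x7c, mem[0x03]=0xa2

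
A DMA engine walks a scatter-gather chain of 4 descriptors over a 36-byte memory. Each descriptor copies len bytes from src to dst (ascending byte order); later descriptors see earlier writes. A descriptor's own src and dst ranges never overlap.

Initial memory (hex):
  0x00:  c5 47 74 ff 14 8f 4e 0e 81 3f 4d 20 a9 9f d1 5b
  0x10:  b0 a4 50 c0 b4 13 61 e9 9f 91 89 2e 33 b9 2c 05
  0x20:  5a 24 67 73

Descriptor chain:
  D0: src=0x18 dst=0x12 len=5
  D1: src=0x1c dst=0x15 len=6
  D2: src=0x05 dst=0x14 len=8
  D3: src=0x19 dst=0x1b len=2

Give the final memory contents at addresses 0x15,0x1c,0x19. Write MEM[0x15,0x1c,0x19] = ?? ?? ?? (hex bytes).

[0] 0x18->0x12 len=5 : 9f 91 89 2e 33
[1] 0x1c->0x15 len=6 : 33 b9 2c 05 5a 24
[2] 0x05->0x14 len=8 : 8f 4e 0e 81 3f 4d 20 a9
[3] 0x19->0x1b len=2 : 4d 20
query mem[0x15]=0x4e, mem[0x1c]=0x20, mem[0x19]=0x4d

MEM[0x15,0x1c,0x19] = 4e 20 4d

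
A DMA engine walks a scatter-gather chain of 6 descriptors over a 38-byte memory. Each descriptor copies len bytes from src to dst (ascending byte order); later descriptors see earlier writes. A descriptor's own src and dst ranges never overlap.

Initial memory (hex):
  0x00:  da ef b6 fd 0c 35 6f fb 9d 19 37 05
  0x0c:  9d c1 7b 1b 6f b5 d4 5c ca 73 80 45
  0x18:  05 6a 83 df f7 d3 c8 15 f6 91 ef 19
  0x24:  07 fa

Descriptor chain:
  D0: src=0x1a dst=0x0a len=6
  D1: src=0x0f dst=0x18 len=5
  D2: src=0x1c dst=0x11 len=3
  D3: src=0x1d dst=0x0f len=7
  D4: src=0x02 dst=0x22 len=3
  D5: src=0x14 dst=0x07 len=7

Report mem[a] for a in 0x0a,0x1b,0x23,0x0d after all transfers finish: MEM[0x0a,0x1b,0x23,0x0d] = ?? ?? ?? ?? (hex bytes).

MEM[0x0a,0x1b,0x23,0x0d] = 45 d4 fd b5

  after D0: wrote 6B at 0x0a = 83dff7d3c815
  after D1: wrote 5B at 0x18 = 156fb5d45c
  after D2: wrote 3B at 0x11 = 5cd3c8
  after D3: wrote 7B at 0x0f = d3c815f691ef19
  after D4: wrote 3B at 0x22 = b6fd0c
  after D5: wrote 7B at 0x07 = ef198045156fb5
query mem[0x0a]=0x45, mem[0x1b]=0xd4, mem[0x23]=0xfd, mem[0x0d]=0xb5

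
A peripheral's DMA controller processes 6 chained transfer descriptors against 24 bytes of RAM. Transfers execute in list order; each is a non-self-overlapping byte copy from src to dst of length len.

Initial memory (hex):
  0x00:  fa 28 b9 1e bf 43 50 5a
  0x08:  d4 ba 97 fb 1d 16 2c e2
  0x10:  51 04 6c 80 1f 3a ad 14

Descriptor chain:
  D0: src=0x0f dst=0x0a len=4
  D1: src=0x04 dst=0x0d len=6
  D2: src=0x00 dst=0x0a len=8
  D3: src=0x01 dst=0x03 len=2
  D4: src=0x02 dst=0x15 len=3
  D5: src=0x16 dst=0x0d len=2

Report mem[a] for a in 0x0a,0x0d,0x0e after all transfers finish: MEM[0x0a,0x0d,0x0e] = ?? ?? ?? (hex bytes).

MEM[0x0a,0x0d,0x0e] = fa 28 b9

[0] 0x0f->0x0a len=4 : e2 51 04 6c
[1] 0x04->0x0d len=6 : bf 43 50 5a d4 ba
[2] 0x00->0x0a len=8 : fa 28 b9 1e bf 43 50 5a
[3] 0x01->0x03 len=2 : 28 b9
[4] 0x02->0x15 len=3 : b9 28 b9
[5] 0x16->0x0d len=2 : 28 b9
query mem[0x0a]=0xfa, mem[0x0d]=0x28, mem[0x0e]=0xb9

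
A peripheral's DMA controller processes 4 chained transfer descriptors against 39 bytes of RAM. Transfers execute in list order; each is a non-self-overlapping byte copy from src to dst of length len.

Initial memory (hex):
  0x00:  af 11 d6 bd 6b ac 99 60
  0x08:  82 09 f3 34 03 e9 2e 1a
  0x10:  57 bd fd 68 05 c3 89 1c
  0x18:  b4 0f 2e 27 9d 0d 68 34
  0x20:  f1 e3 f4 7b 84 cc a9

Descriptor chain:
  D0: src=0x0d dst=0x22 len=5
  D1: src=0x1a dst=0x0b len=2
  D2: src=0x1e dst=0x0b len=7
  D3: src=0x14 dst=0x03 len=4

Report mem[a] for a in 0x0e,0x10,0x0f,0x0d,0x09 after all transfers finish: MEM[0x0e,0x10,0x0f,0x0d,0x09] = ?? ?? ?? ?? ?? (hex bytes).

MEM[0x0e,0x10,0x0f,0x0d,0x09] = e3 2e e9 f1 09

#0 dst[0x22+5] := {0xe9,0x2e,0x1a,0x57,0xbd}
#1 dst[0x0b+2] := {0x2e,0x27}
#2 dst[0x0b+7] := {0x68,0x34,0xf1,0xe3,0xe9,0x2e,0x1a}
#3 dst[0x03+4] := {0x05,0xc3,0x89,0x1c}
query mem[0x0e]=0xe3, mem[0x10]=0x2e, mem[0x0f]=0xe9, mem[0x0d]=0xf1, mem[0x09]=0x09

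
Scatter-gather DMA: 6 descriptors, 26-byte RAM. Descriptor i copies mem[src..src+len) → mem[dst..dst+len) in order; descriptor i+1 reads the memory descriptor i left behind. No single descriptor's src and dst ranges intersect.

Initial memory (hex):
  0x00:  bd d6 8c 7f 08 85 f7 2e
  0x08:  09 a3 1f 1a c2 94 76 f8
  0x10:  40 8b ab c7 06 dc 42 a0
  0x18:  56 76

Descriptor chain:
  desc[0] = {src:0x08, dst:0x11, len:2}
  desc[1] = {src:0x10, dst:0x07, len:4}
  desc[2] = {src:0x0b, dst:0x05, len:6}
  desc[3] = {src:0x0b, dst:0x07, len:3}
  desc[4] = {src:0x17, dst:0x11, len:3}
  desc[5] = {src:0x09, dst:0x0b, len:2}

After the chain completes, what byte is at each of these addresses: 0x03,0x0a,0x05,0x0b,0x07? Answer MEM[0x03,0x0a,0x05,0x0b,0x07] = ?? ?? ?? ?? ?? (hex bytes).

D0: mem[0x11..0x12] <- [09 a3]
D1: mem[0x07..0x0a] <- [40 09 a3 c7]
D2: mem[0x05..0x0a] <- [1a c2 94 76 f8 40]
D3: mem[0x07..0x09] <- [1a c2 94]
D4: mem[0x11..0x13] <- [a0 56 76]
D5: mem[0x0b..0x0c] <- [94 40]
query mem[0x03]=0x7f, mem[0x0a]=0x40, mem[0x05]=0x1a, mem[0x0b]=0x94, mem[0x07]=0x1a

MEM[0x03,0x0a,0x05,0x0b,0x07] = 7f 40 1a 94 1a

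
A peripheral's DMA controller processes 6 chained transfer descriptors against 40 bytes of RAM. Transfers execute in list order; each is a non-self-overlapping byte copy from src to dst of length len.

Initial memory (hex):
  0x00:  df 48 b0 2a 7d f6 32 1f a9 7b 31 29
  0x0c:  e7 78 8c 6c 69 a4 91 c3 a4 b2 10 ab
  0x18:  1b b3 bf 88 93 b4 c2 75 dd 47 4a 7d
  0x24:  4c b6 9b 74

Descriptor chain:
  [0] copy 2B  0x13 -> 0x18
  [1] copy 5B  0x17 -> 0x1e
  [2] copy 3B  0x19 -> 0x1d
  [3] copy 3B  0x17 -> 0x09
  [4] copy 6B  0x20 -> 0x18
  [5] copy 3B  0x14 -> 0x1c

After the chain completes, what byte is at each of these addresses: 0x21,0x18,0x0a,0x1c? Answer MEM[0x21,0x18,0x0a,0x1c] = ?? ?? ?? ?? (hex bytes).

[0] 0x13->0x18 len=2 : c3 a4
[1] 0x17->0x1e len=5 : ab c3 a4 bf 88
[2] 0x19->0x1d len=3 : a4 bf 88
[3] 0x17->0x09 len=3 : ab c3 a4
[4] 0x20->0x18 len=6 : a4 bf 88 7d 4c b6
[5] 0x14->0x1c len=3 : a4 b2 10
query mem[0x21]=0xbf, mem[0x18]=0xa4, mem[0x0a]=0xc3, mem[0x1c]=0xa4

MEM[0x21,0x18,0x0a,0x1c] = bf a4 c3 a4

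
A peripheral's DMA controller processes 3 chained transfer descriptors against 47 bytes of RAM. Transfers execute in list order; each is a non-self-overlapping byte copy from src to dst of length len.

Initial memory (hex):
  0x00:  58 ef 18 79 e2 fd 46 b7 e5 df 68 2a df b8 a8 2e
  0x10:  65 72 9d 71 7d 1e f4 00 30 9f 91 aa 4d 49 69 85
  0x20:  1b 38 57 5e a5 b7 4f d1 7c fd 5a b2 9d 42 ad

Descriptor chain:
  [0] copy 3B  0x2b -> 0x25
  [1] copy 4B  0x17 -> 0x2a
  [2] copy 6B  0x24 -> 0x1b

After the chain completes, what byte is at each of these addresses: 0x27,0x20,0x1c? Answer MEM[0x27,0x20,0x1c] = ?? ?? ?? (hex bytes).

[0] 0x2b->0x25 len=3 : b2 9d 42
[1] 0x17->0x2a len=4 : 00 30 9f 91
[2] 0x24->0x1b len=6 : a5 b2 9d 42 7c fd
query mem[0x27]=0x42, mem[0x20]=0xfd, mem[0x1c]=0xb2

MEM[0x27,0x20,0x1c] = 42 fd b2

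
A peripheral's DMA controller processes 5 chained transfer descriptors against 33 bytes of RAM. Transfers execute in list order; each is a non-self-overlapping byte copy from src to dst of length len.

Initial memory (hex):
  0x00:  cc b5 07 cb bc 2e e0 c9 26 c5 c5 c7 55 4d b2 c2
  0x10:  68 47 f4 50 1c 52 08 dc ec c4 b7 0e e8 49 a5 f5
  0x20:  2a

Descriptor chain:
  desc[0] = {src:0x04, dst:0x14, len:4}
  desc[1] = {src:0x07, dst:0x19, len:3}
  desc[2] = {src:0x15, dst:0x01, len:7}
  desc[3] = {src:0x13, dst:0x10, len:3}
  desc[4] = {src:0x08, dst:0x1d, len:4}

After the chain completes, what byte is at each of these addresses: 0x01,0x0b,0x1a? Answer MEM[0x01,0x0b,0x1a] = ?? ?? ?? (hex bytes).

  after D0: wrote 4B at 0x14 = bc2ee0c9
  after D1: wrote 3B at 0x19 = c926c5
  after D2: wrote 7B at 0x01 = 2ee0c9ecc926c5
  after D3: wrote 3B at 0x10 = 50bc2e
  after D4: wrote 4B at 0x1d = 26c5c5c7
query mem[0x01]=0x2e, mem[0x0b]=0xc7, mem[0x1a]=0x26

MEM[0x01,0x0b,0x1a] = 2e c7 26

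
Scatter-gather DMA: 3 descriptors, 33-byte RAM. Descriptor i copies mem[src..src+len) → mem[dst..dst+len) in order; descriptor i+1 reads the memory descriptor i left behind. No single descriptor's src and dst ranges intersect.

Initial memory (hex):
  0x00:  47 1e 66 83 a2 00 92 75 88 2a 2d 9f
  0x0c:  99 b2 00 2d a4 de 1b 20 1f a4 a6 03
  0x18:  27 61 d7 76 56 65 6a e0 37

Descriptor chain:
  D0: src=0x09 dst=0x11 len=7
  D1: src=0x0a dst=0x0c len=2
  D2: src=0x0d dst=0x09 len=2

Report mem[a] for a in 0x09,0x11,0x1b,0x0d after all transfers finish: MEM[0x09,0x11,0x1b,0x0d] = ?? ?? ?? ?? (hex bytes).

MEM[0x09,0x11,0x1b,0x0d] = 9f 2a 76 9f

D0: mem[0x11..0x17] <- [2a 2d 9f 99 b2 00 2d]
D1: mem[0x0c..0x0d] <- [2d 9f]
D2: mem[0x09..0x0a] <- [9f 00]
query mem[0x09]=0x9f, mem[0x11]=0x2a, mem[0x1b]=0x76, mem[0x0d]=0x9f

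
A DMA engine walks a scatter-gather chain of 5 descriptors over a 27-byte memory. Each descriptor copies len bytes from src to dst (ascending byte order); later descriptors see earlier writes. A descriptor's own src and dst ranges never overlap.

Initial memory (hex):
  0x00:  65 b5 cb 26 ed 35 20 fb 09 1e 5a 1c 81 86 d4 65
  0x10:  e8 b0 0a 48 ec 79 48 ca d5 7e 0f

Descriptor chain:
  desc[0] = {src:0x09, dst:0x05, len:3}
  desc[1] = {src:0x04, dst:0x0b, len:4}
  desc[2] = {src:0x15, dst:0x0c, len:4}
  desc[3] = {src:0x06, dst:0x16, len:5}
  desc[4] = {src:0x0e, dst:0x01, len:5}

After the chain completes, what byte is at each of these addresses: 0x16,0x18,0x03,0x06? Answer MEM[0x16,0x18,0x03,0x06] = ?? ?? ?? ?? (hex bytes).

D0: mem[0x05..0x07] <- [1e 5a 1c]
D1: mem[0x0b..0x0e] <- [ed 1e 5a 1c]
D2: mem[0x0c..0x0f] <- [79 48 ca d5]
D3: mem[0x16..0x1a] <- [5a 1c 09 1e 5a]
D4: mem[0x01..0x05] <- [ca d5 e8 b0 0a]
query mem[0x16]=0x5a, mem[0x18]=0x09, mem[0x03]=0xe8, mem[0x06]=0x5a

MEM[0x16,0x18,0x03,0x06] = 5a 09 e8 5a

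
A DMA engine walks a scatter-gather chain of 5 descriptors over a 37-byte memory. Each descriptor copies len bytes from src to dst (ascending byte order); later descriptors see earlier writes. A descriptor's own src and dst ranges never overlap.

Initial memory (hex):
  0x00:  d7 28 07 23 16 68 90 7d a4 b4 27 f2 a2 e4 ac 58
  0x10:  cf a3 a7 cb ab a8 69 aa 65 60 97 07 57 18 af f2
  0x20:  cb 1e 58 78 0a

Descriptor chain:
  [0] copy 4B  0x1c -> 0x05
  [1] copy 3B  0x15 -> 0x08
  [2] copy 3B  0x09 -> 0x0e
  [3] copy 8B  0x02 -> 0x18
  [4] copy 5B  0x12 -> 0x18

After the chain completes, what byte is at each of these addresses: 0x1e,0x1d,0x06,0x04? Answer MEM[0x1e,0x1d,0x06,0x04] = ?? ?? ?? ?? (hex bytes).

#0 dst[0x05+4] := {0x57,0x18,0xaf,0xf2}
#1 dst[0x08+3] := {0xa8,0x69,0xaa}
#2 dst[0x0e+3] := {0x69,0xaa,0xf2}
#3 dst[0x18+8] := {0x07,0x23,0x16,0x57,0x18,0xaf,0xa8,0x69}
#4 dst[0x18+5] := {0xa7,0xcb,0xab,0xa8,0x69}
query mem[0x1e]=0xa8, mem[0x1d]=0xaf, mem[0x06]=0x18, mem[0x04]=0x16

MEM[0x1e,0x1d,0x06,0x04] = a8 af 18 16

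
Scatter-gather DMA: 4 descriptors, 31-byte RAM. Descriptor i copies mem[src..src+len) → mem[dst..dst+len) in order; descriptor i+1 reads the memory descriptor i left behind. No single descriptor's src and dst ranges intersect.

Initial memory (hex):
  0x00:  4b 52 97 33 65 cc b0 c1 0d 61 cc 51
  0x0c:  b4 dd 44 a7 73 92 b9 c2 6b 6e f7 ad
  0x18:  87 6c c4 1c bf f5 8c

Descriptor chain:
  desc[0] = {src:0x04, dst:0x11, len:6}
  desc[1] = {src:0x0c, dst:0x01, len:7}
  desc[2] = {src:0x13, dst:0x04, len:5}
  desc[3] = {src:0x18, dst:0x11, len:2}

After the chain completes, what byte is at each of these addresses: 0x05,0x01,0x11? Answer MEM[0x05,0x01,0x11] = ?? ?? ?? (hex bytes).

MEM[0x05,0x01,0x11] = c1 b4 87

  after D0: wrote 6B at 0x11 = 65ccb0c10d61
  after D1: wrote 7B at 0x01 = b4dd44a77365cc
  after D2: wrote 5B at 0x04 = b0c10d61ad
  after D3: wrote 2B at 0x11 = 876c
query mem[0x05]=0xc1, mem[0x01]=0xb4, mem[0x11]=0x87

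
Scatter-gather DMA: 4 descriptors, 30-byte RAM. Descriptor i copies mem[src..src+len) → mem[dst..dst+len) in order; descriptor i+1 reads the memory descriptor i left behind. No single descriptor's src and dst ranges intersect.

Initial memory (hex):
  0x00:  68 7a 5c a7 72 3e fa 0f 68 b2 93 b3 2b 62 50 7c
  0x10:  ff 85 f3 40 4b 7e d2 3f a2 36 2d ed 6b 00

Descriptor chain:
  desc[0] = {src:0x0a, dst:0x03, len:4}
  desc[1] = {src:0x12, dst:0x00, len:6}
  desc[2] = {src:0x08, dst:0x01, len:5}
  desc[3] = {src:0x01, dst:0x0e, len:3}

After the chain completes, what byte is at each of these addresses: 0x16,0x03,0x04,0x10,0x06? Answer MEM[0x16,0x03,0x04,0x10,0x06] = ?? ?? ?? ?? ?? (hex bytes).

#0 dst[0x03+4] := {0x93,0xb3,0x2b,0x62}
#1 dst[0x00+6] := {0xf3,0x40,0x4b,0x7e,0xd2,0x3f}
#2 dst[0x01+5] := {0x68,0xb2,0x93,0xb3,0x2b}
#3 dst[0x0e+3] := {0x68,0xb2,0x93}
query mem[0x16]=0xd2, mem[0x03]=0x93, mem[0x04]=0xb3, mem[0x10]=0x93, mem[0x06]=0x62

MEM[0x16,0x03,0x04,0x10,0x06] = d2 93 b3 93 62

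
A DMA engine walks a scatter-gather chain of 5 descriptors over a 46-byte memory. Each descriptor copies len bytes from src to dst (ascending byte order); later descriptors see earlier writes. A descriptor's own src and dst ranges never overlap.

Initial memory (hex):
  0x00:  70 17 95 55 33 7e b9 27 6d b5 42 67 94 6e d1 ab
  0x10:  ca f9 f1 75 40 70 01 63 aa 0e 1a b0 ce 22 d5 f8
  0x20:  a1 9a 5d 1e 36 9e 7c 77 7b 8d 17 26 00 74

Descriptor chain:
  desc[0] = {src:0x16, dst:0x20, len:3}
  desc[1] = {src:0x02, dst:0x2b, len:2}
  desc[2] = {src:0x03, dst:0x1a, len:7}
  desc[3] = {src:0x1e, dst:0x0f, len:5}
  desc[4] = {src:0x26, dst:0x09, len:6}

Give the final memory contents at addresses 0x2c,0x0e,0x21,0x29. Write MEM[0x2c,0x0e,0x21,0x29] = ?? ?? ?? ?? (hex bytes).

#0 dst[0x20+3] := {0x01,0x63,0xaa}
#1 dst[0x2b+2] := {0x95,0x55}
#2 dst[0x1a+7] := {0x55,0x33,0x7e,0xb9,0x27,0x6d,0xb5}
#3 dst[0x0f+5] := {0x27,0x6d,0xb5,0x63,0xaa}
#4 dst[0x09+6] := {0x7c,0x77,0x7b,0x8d,0x17,0x95}
query mem[0x2c]=0x55, mem[0x0e]=0x95, mem[0x21]=0x63, mem[0x29]=0x8d

MEM[0x2c,0x0e,0x21,0x29] = 55 95 63 8d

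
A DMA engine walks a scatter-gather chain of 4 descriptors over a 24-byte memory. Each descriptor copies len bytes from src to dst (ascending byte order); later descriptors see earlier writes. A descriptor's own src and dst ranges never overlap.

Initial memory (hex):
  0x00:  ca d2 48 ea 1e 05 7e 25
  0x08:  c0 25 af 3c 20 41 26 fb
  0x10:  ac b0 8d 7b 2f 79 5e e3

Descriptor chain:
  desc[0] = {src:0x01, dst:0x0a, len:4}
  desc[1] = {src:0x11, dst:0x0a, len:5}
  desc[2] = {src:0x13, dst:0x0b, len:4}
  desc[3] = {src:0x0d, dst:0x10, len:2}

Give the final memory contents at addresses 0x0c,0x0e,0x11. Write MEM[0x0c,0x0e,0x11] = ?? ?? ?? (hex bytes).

D0: mem[0x0a..0x0d] <- [d2 48 ea 1e]
D1: mem[0x0a..0x0e] <- [b0 8d 7b 2f 79]
D2: mem[0x0b..0x0e] <- [7b 2f 79 5e]
D3: mem[0x10..0x11] <- [79 5e]
query mem[0x0c]=0x2f, mem[0x0e]=0x5e, mem[0x11]=0x5e

MEM[0x0c,0x0e,0x11] = 2f 5e 5e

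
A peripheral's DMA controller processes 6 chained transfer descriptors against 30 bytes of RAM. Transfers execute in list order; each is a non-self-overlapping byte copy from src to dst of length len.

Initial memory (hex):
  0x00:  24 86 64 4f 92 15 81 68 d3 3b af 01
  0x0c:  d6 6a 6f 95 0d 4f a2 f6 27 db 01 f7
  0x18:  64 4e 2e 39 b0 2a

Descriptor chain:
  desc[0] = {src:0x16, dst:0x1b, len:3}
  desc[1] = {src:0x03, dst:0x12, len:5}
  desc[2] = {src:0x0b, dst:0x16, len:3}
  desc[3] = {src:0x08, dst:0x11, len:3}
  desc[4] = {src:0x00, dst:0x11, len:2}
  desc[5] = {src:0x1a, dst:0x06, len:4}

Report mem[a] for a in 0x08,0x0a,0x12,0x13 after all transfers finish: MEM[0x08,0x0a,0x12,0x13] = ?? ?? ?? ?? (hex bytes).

D0: mem[0x1b..0x1d] <- [01 f7 64]
D1: mem[0x12..0x16] <- [4f 92 15 81 68]
D2: mem[0x16..0x18] <- [01 d6 6a]
D3: mem[0x11..0x13] <- [d3 3b af]
D4: mem[0x11..0x12] <- [24 86]
D5: mem[0x06..0x09] <- [2e 01 f7 64]
query mem[0x08]=0xf7, mem[0x0a]=0xaf, mem[0x12]=0x86, mem[0x13]=0xaf

MEM[0x08,0x0a,0x12,0x13] = f7 af 86 af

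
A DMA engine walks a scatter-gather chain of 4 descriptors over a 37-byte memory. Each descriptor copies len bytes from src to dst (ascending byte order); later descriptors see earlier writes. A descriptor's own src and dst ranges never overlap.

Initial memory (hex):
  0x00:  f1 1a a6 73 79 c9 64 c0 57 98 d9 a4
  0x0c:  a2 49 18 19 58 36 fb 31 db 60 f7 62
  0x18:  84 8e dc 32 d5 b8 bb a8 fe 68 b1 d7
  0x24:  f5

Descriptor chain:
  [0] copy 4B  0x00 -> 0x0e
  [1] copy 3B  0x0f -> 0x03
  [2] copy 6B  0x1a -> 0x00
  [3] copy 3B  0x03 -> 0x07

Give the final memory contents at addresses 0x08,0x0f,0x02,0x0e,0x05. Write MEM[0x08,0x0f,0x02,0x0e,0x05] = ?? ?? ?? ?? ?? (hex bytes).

  after D0: wrote 4B at 0x0e = f11aa673
  after D1: wrote 3B at 0x03 = 1aa673
  after D2: wrote 6B at 0x00 = dc32d5b8bba8
  after D3: wrote 3B at 0x07 = b8bba8
query mem[0x08]=0xbb, mem[0x0f]=0x1a, mem[0x02]=0xd5, mem[0x0e]=0xf1, mem[0x05]=0xa8

MEM[0x08,0x0f,0x02,0x0e,0x05] = bb 1a d5 f1 a8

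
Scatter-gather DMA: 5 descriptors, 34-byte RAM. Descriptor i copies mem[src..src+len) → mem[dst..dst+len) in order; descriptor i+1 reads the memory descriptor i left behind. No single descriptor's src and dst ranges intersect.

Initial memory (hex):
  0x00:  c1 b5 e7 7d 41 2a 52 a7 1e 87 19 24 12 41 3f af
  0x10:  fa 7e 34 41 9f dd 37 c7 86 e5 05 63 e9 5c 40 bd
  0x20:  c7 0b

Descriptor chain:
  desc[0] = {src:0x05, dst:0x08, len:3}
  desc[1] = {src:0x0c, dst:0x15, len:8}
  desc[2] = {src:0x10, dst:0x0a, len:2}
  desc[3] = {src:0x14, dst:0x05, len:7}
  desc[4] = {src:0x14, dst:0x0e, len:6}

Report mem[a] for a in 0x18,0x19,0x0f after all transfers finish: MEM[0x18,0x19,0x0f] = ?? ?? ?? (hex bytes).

#0 dst[0x08+3] := {0x2a,0x52,0xa7}
#1 dst[0x15+8] := {0x12,0x41,0x3f,0xaf,0xfa,0x7e,0x34,0x41}
#2 dst[0x0a+2] := {0xfa,0x7e}
#3 dst[0x05+7] := {0x9f,0x12,0x41,0x3f,0xaf,0xfa,0x7e}
#4 dst[0x0e+6] := {0x9f,0x12,0x41,0x3f,0xaf,0xfa}
query mem[0x18]=0xaf, mem[0x19]=0xfa, mem[0x0f]=0x12

MEM[0x18,0x19,0x0f] = af fa 12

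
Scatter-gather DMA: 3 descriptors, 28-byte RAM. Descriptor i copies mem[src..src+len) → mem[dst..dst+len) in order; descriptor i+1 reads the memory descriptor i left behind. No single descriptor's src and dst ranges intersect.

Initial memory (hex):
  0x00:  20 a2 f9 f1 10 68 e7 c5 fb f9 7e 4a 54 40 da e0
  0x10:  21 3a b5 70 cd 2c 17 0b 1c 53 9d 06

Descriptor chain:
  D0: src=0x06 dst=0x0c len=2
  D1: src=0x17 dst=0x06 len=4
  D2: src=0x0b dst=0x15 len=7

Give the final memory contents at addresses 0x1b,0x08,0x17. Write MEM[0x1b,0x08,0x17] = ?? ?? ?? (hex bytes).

MEM[0x1b,0x08,0x17] = 3a 53 c5

#0 dst[0x0c+2] := {0xe7,0xc5}
#1 dst[0x06+4] := {0x0b,0x1c,0x53,0x9d}
#2 dst[0x15+7] := {0x4a,0xe7,0xc5,0xda,0xe0,0x21,0x3a}
query mem[0x1b]=0x3a, mem[0x08]=0x53, mem[0x17]=0xc5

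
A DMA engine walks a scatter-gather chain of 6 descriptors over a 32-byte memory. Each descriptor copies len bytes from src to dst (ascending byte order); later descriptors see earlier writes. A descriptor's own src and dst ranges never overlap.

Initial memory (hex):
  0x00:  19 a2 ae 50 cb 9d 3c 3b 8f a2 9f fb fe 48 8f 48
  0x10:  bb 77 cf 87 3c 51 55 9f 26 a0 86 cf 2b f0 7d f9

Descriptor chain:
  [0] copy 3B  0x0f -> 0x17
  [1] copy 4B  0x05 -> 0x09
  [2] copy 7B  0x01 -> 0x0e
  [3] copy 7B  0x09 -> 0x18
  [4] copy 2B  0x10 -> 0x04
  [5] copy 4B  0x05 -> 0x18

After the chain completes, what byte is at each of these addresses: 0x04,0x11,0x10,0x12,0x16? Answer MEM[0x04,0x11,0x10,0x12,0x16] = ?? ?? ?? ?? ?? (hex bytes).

  after D0: wrote 3B at 0x17 = 48bb77
  after D1: wrote 4B at 0x09 = 9d3c3b8f
  after D2: wrote 7B at 0x0e = a2ae50cb9d3c3b
  after D3: wrote 7B at 0x18 = 9d3c3b8f48a2ae
  after D4: wrote 2B at 0x04 = 50cb
  after D5: wrote 4B at 0x18 = cb3c3b8f
query mem[0x04]=0x50, mem[0x11]=0xcb, mem[0x10]=0x50, mem[0x12]=0x9d, mem[0x16]=0x55

MEM[0x04,0x11,0x10,0x12,0x16] = 50 cb 50 9d 55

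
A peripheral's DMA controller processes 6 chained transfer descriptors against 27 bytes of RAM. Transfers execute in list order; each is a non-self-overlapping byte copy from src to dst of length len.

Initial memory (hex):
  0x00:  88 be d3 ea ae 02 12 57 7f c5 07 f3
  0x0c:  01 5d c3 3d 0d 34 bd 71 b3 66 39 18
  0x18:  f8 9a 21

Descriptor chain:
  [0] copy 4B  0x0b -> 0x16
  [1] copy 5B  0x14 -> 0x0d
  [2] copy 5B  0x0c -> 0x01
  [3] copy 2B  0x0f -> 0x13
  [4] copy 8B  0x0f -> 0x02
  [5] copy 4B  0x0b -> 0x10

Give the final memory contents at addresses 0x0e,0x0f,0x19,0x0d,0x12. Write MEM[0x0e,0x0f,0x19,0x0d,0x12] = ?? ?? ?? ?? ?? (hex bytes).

D0: mem[0x16..0x19] <- [f3 01 5d c3]
D1: mem[0x0d..0x11] <- [b3 66 f3 01 5d]
D2: mem[0x01..0x05] <- [01 b3 66 f3 01]
D3: mem[0x13..0x14] <- [f3 01]
D4: mem[0x02..0x09] <- [f3 01 5d bd f3 01 66 f3]
D5: mem[0x10..0x13] <- [f3 01 b3 66]
query mem[0x0e]=0x66, mem[0x0f]=0xf3, mem[0x19]=0xc3, mem[0x0d]=0xb3, mem[0x12]=0xb3

MEM[0x0e,0x0f,0x19,0x0d,0x12] = 66 f3 c3 b3 b3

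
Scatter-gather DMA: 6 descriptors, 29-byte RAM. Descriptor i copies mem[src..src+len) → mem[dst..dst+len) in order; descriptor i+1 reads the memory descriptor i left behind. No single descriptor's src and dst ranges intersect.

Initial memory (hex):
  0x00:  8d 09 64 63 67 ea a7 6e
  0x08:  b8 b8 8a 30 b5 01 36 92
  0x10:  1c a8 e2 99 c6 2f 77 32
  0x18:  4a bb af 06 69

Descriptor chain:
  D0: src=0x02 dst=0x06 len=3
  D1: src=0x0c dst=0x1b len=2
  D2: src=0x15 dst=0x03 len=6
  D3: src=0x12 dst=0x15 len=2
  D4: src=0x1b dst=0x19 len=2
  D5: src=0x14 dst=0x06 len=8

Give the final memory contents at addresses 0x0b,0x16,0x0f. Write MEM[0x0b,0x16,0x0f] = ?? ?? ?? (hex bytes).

#0 dst[0x06+3] := {0x64,0x63,0x67}
#1 dst[0x1b+2] := {0xb5,0x01}
#2 dst[0x03+6] := {0x2f,0x77,0x32,0x4a,0xbb,0xaf}
#3 dst[0x15+2] := {0xe2,0x99}
#4 dst[0x19+2] := {0xb5,0x01}
#5 dst[0x06+8] := {0xc6,0xe2,0x99,0x32,0x4a,0xb5,0x01,0xb5}
query mem[0x0b]=0xb5, mem[0x16]=0x99, mem[0x0f]=0x92

MEM[0x0b,0x16,0x0f] = b5 99 92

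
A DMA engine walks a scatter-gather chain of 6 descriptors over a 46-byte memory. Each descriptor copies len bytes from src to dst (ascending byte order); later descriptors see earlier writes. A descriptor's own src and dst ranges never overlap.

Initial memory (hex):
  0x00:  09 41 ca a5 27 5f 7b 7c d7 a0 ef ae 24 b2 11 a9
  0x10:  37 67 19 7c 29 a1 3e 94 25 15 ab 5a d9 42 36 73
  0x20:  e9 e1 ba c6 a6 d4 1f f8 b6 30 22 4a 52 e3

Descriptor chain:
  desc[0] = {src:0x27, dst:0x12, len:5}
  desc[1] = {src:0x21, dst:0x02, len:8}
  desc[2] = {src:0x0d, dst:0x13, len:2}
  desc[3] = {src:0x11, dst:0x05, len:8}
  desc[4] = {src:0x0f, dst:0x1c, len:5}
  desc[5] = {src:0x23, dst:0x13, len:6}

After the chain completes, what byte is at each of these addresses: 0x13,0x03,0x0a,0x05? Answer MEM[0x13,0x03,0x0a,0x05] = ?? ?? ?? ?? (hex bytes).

  after D0: wrote 5B at 0x12 = f8b630224a
  after D1: wrote 8B at 0x02 = e1bac6a6d41ff8b6
  after D2: wrote 2B at 0x13 = b211
  after D3: wrote 8B at 0x05 = 67f8b211224a9425
  after D4: wrote 5B at 0x1c = a93767f8b2
  after D5: wrote 6B at 0x13 = c6a6d41ff8b6
query mem[0x13]=0xc6, mem[0x03]=0xba, mem[0x0a]=0x4a, mem[0x05]=0x67

MEM[0x13,0x03,0x0a,0x05] = c6 ba 4a 67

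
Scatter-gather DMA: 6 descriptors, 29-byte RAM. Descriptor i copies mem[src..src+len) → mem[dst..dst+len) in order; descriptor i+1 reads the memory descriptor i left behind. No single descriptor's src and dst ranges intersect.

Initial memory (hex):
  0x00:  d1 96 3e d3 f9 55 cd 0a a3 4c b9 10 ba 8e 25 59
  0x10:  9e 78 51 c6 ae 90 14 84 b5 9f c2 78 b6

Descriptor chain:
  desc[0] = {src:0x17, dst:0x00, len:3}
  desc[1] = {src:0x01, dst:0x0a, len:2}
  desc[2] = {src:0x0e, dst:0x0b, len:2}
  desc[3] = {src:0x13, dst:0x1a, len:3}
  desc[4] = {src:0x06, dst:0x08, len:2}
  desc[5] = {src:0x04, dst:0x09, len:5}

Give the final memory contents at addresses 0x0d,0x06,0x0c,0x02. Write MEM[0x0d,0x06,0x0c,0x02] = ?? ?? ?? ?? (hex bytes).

[0] 0x17->0x00 len=3 : 84 b5 9f
[1] 0x01->0x0a len=2 : b5 9f
[2] 0x0e->0x0b len=2 : 25 59
[3] 0x13->0x1a len=3 : c6 ae 90
[4] 0x06->0x08 len=2 : cd 0a
[5] 0x04->0x09 len=5 : f9 55 cd 0a cd
query mem[0x0d]=0xcd, mem[0x06]=0xcd, mem[0x0c]=0x0a, mem[0x02]=0x9f

MEM[0x0d,0x06,0x0c,0x02] = cd cd 0a 9f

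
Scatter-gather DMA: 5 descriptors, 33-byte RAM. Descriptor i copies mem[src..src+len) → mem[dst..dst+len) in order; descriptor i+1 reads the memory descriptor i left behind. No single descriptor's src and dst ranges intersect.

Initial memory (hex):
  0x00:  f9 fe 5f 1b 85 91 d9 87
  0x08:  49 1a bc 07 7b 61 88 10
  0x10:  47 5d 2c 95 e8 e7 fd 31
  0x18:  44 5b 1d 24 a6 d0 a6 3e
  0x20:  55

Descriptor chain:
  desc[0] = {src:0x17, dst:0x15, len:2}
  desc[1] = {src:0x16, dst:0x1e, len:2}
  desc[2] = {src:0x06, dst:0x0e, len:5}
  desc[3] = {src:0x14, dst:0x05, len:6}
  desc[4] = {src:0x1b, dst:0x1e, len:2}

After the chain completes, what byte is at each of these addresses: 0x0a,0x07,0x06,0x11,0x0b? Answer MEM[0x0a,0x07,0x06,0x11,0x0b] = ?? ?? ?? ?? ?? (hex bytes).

[0] 0x17->0x15 len=2 : 31 44
[1] 0x16->0x1e len=2 : 44 31
[2] 0x06->0x0e len=5 : d9 87 49 1a bc
[3] 0x14->0x05 len=6 : e8 31 44 31 44 5b
[4] 0x1b->0x1e len=2 : 24 a6
query mem[0x0a]=0x5b, mem[0x07]=0x44, mem[0x06]=0x31, mem[0x11]=0x1a, mem[0x0b]=0x07

MEM[0x0a,0x07,0x06,0x11,0x0b] = 5b 44 31 1a 07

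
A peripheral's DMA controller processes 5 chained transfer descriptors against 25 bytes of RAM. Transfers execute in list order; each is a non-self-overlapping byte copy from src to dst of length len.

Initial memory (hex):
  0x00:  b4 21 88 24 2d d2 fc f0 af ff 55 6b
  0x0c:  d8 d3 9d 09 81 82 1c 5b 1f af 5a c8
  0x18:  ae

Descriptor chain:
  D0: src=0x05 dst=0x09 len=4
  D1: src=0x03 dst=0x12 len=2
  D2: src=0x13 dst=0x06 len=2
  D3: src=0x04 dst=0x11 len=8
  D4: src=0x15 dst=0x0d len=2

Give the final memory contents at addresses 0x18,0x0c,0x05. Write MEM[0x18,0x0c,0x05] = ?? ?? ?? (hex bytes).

#0 dst[0x09+4] := {0xd2,0xfc,0xf0,0xaf}
#1 dst[0x12+2] := {0x24,0x2d}
#2 dst[0x06+2] := {0x2d,0x1f}
#3 dst[0x11+8] := {0x2d,0xd2,0x2d,0x1f,0xaf,0xd2,0xfc,0xf0}
#4 dst[0x0d+2] := {0xaf,0xd2}
query mem[0x18]=0xf0, mem[0x0c]=0xaf, mem[0x05]=0xd2

MEM[0x18,0x0c,0x05] = f0 af d2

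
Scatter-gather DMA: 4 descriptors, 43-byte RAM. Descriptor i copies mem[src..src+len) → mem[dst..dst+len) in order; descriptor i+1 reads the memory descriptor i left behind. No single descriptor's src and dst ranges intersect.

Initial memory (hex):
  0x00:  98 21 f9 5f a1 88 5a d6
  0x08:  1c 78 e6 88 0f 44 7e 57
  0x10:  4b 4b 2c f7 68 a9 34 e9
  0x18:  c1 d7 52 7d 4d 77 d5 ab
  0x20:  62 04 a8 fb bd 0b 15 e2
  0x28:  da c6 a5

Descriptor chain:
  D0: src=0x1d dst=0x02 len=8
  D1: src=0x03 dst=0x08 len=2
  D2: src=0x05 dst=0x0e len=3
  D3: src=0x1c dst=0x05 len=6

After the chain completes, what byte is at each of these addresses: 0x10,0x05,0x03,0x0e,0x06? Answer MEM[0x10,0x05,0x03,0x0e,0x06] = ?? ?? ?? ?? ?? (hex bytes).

#0 dst[0x02+8] := {0x77,0xd5,0xab,0x62,0x04,0xa8,0xfb,0xbd}
#1 dst[0x08+2] := {0xd5,0xab}
#2 dst[0x0e+3] := {0x62,0x04,0xa8}
#3 dst[0x05+6] := {0x4d,0x77,0xd5,0xab,0x62,0x04}
query mem[0x10]=0xa8, mem[0x05]=0x4d, mem[0x03]=0xd5, mem[0x0e]=0x62, mem[0x06]=0x77

MEM[0x10,0x05,0x03,0x0e,0x06] = a8 4d d5 62 77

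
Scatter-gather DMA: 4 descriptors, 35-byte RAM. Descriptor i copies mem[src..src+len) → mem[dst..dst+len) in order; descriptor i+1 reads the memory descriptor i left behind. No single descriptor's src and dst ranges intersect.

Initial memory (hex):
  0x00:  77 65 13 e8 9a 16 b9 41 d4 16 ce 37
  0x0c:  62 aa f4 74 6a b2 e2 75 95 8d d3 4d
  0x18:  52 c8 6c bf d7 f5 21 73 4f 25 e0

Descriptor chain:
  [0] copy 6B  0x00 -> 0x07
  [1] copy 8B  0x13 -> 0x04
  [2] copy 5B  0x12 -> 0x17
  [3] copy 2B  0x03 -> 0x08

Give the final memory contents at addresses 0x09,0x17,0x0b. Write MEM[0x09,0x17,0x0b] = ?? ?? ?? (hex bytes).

D0: mem[0x07..0x0c] <- [77 65 13 e8 9a 16]
D1: mem[0x04..0x0b] <- [75 95 8d d3 4d 52 c8 6c]
D2: mem[0x17..0x1b] <- [e2 75 95 8d d3]
D3: mem[0x08..0x09] <- [e8 75]
query mem[0x09]=0x75, mem[0x17]=0xe2, mem[0x0b]=0x6c

MEM[0x09,0x17,0x0b] = 75 e2 6c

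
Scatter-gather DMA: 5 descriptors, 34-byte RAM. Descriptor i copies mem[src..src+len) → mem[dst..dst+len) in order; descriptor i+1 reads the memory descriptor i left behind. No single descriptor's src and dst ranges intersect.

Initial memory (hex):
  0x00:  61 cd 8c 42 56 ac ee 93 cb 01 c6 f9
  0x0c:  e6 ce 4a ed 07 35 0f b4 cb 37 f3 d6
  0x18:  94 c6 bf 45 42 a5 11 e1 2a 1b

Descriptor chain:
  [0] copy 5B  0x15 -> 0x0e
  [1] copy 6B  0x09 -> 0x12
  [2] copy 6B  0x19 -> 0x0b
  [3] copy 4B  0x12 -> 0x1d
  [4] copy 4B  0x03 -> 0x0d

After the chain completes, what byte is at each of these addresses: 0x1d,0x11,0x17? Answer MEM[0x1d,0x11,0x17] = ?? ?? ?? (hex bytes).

#0 dst[0x0e+5] := {0x37,0xf3,0xd6,0x94,0xc6}
#1 dst[0x12+6] := {0x01,0xc6,0xf9,0xe6,0xce,0x37}
#2 dst[0x0b+6] := {0xc6,0xbf,0x45,0x42,0xa5,0x11}
#3 dst[0x1d+4] := {0x01,0xc6,0xf9,0xe6}
#4 dst[0x0d+4] := {0x42,0x56,0xac,0xee}
query mem[0x1d]=0x01, mem[0x11]=0x94, mem[0x17]=0x37

MEM[0x1d,0x11,0x17] = 01 94 37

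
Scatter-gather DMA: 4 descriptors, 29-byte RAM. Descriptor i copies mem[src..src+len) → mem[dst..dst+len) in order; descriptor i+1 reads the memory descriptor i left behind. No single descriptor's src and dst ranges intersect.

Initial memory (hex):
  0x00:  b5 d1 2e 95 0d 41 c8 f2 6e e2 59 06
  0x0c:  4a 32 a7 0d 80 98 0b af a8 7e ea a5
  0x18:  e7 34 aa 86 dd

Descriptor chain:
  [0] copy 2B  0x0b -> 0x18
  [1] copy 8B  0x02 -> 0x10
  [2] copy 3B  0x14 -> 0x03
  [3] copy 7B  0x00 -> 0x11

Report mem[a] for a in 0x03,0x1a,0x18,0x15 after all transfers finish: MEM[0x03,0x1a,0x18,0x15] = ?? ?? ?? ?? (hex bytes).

MEM[0x03,0x1a,0x18,0x15] = c8 aa 06 f2

#0 dst[0x18+2] := {0x06,0x4a}
#1 dst[0x10+8] := {0x2e,0x95,0x0d,0x41,0xc8,0xf2,0x6e,0xe2}
#2 dst[0x03+3] := {0xc8,0xf2,0x6e}
#3 dst[0x11+7] := {0xb5,0xd1,0x2e,0xc8,0xf2,0x6e,0xc8}
query mem[0x03]=0xc8, mem[0x1a]=0xaa, mem[0x18]=0x06, mem[0x15]=0xf2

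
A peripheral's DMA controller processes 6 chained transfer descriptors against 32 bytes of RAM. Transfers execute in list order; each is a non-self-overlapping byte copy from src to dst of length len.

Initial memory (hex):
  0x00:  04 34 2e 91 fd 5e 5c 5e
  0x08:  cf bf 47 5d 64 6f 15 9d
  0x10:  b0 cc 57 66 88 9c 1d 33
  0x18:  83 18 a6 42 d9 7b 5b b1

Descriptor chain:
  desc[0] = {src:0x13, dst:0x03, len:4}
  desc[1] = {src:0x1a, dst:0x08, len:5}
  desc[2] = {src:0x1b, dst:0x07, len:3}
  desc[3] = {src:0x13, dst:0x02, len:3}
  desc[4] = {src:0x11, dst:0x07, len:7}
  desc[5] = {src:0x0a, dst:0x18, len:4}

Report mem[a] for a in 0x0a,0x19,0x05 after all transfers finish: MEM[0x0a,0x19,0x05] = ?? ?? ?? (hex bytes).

#0 dst[0x03+4] := {0x66,0x88,0x9c,0x1d}
#1 dst[0x08+5] := {0xa6,0x42,0xd9,0x7b,0x5b}
#2 dst[0x07+3] := {0x42,0xd9,0x7b}
#3 dst[0x02+3] := {0x66,0x88,0x9c}
#4 dst[0x07+7] := {0xcc,0x57,0x66,0x88,0x9c,0x1d,0x33}
#5 dst[0x18+4] := {0x88,0x9c,0x1d,0x33}
query mem[0x0a]=0x88, mem[0x19]=0x9c, mem[0x05]=0x9c

MEM[0x0a,0x19,0x05] = 88 9c 9c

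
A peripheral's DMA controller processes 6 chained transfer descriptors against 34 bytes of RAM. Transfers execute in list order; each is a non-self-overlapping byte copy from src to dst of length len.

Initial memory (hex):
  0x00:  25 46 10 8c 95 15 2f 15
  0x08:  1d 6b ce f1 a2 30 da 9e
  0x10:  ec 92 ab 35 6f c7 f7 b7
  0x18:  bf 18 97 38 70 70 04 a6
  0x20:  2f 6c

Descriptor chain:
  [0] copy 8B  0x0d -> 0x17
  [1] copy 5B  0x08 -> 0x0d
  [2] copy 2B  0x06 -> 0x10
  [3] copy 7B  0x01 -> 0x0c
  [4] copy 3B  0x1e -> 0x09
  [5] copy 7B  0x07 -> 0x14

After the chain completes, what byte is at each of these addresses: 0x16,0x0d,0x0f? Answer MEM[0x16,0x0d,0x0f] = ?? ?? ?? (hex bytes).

MEM[0x16,0x0d,0x0f] = 6f 10 95

  after D0: wrote 8B at 0x17 = 30da9eec92ab356f
  after D1: wrote 5B at 0x0d = 1d6bcef1a2
  after D2: wrote 2B at 0x10 = 2f15
  after D3: wrote 7B at 0x0c = 46108c95152f15
  after D4: wrote 3B at 0x09 = 6fa62f
  after D5: wrote 7B at 0x14 = 151d6fa62f4610
query mem[0x16]=0x6f, mem[0x0d]=0x10, mem[0x0f]=0x95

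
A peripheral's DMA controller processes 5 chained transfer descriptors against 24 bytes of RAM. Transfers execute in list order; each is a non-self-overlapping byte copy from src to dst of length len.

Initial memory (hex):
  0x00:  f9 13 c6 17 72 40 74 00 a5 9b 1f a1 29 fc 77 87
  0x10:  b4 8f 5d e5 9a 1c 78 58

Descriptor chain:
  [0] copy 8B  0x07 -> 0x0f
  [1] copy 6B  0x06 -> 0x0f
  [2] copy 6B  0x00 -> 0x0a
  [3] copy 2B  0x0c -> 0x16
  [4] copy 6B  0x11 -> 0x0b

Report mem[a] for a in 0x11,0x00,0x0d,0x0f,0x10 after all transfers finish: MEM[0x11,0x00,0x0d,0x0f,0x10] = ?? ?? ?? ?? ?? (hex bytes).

MEM[0x11,0x00,0x0d,0x0f,0x10] = a5 f9 1f fc c6

  after D0: wrote 8B at 0x0f = 00a59b1fa129fc77
  after D1: wrote 6B at 0x0f = 7400a59b1fa1
  after D2: wrote 6B at 0x0a = f913c6177240
  after D3: wrote 2B at 0x16 = c617
  after D4: wrote 6B at 0x0b = a59b1fa1fcc6
query mem[0x11]=0xa5, mem[0x00]=0xf9, mem[0x0d]=0x1f, mem[0x0f]=0xfc, mem[0x10]=0xc6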